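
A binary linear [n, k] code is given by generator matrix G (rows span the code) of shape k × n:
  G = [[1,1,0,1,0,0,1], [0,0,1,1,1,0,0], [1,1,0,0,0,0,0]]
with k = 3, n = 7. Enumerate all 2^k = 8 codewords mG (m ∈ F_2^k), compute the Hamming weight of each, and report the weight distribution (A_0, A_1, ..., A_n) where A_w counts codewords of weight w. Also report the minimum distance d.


Weight distribution: A_0 = 1, A_2 = 2, A_3 = 2, A_4 = 1, A_5 = 2. Minimum distance d = 2.

Enumerate all 2^3 = 8 messages m ∈ F_2^3.
For each, compute codeword c = mG in F_2^7, then tally its weight.
  m = 000 → c = 0000000, weight = 0.
  m = 100 → c = 1101001, weight = 4.
  m = 010 → c = 0011100, weight = 3.
  m = 110 → c = 1110101, weight = 5.
  m = 001 → c = 1100000, weight = 2.
  m = 101 → c = 0001001, weight = 2.
  m = 011 → c = 1111100, weight = 5.
  m = 111 → c = 0010101, weight = 3.
Tally weights:
  weight 0: 1 codewords.
  weight 2: 2 codewords.
  weight 3: 2 codewords.
  weight 4: 1 codewords.
  weight 5: 2 codewords.
Minimum distance d = smallest w > 0 with A_w > 0 = 2.
Sanity: Σ A_w = 8 = 2^3 = 8 ✓.


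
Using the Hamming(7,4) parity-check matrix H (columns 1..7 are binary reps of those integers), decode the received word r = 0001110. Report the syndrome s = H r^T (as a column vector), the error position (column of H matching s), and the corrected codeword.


s = (1, 1, 1)^T, error position = 7, corrected codeword c = 0001111

Compute s = H r^T mod 2 one row at a time:
  s_1 = 1 + 1 + 1 + 0 = 3 ≡ 1 (mod 2).
  s_2 = 0 + 0 + 1 + 0 = 1 ≡ 1 (mod 2).
  s_3 = 0 + 0 + 1 + 0 = 1 ≡ 1 (mod 2).
s = (1, 1, 1)^T — this equals column 7 of H (binary 111), so error is at position 7.
Correct: flip bit 7 of r = 0001110 to get c = 0001111.


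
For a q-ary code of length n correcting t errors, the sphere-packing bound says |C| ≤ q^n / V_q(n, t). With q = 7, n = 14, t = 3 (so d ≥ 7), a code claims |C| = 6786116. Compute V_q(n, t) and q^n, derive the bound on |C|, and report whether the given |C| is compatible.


V_q(n, t) = 81985, q^n = 678223072849, Hamming bound = 8272526, |C| = 6786116 ≤ bound (satisfied).

Step 1: Compute V_q(n, t) = Σ_{j=0}^3 C(n, j) (q−1)^j.
  j = 0: C(14,0)·(6)^0 = 1·1 = 1.
  j = 1: C(14,1)·(6)^1 = 14·6 = 84.
  j = 2: C(14,2)·(6)^2 = 91·36 = 3276.
  j = 3: C(14,3)·(6)^3 = 364·216 = 78624.
  V_q(n, t) = 1 + 84 + 3276 + 78624 = 81985.
Step 2: q^n = 7^14 = 678223072849.
Step 3: Hamming bound ⌊q^n / V_q(n,t)⌋ = ⌊678223072849/81985⌋ = 8272526.
Step 4: Compare |C| = 6786116 to 8272526: satisfied.
The claimed |C| lies below the Hamming bound.


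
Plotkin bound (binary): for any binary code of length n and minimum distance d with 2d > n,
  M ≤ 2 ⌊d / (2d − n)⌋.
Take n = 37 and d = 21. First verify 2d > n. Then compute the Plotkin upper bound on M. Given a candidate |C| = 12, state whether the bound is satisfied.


Plotkin bound M ≤ 8; given |C| = 12 > bound (violated).

Check applicability: 2d = 42, n = 37.
2d − n = 5 > 0, so Plotkin applies.
Compute d/(2d−n) = 21/5 ≈ 4.2000.
⌊d/(2d−n)⌋ = 4.
Plotkin bound: M ≤ 2·4 = 8.
Given |C| = 12, check: VIOLATED.
This |C| is above the Plotkin bound, so no binary code with n = 37, d = 21 and 12 codewords exists.


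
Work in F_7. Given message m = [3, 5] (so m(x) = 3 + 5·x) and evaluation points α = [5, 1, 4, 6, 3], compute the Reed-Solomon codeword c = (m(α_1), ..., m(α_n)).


c = [0, 1, 2, 5, 4]

Message polynomial: m(x) = 3 + 5·x (mod 7).
For each evaluation point α_i, compute m(α_i) mod 7:
  α_1 = 5: Horner steps 5 → 0, so m(5) = 0.
  α_2 = 1: Horner steps 5 → 1, so m(1) = 1.
  α_3 = 4: Horner steps 5 → 2, so m(4) = 2.
  α_4 = 6: Horner steps 5 → 5, so m(6) = 5.
  α_5 = 3: Horner steps 5 → 4, so m(3) = 4.
Codeword c = [0, 1, 2, 5, 4] ∈ F_7^5.


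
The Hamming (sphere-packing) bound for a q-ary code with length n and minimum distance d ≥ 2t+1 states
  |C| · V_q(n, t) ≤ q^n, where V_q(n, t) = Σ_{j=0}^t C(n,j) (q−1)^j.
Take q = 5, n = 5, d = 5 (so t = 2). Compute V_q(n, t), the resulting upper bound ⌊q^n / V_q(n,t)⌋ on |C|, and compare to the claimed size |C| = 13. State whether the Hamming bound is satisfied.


V_q(n, t) = 181, q^n = 3125, Hamming bound = 17, |C| = 13 ≤ bound (satisfied).

Step 1: Compute V_q(n, t) = Σ_{j=0}^2 C(n, j) (q−1)^j.
  j = 0: C(5,0)·(4)^0 = 1·1 = 1.
  j = 1: C(5,1)·(4)^1 = 5·4 = 20.
  j = 2: C(5,2)·(4)^2 = 10·16 = 160.
  V_q(n, t) = 1 + 20 + 160 = 181.
Step 2: q^n = 5^5 = 3125.
Step 3: Hamming bound ⌊q^n / V_q(n,t)⌋ = ⌊3125/181⌋ = 17.
Step 4: Compare |C| = 13 to 17: satisfied.
The claimed |C| lies below the Hamming bound.


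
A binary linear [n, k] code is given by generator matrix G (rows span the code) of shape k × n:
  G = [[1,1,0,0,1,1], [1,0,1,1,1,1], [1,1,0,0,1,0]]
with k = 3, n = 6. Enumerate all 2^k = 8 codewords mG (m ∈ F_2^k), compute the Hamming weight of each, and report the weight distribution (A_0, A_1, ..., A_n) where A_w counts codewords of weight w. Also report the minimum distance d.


Weight distribution: A_0 = 1, A_1 = 1, A_3 = 2, A_4 = 3, A_5 = 1. Minimum distance d = 1.

Enumerate all 2^3 = 8 messages m ∈ F_2^3.
For each, compute codeword c = mG in F_2^6, then tally its weight.
  m = 000 → c = 000000, weight = 0.
  m = 100 → c = 110011, weight = 4.
  m = 010 → c = 101111, weight = 5.
  m = 110 → c = 011100, weight = 3.
  m = 001 → c = 110010, weight = 3.
  m = 101 → c = 000001, weight = 1.
  m = 011 → c = 011101, weight = 4.
  m = 111 → c = 101110, weight = 4.
Tally weights:
  weight 0: 1 codewords.
  weight 1: 1 codewords.
  weight 3: 2 codewords.
  weight 4: 3 codewords.
  weight 5: 1 codewords.
Minimum distance d = smallest w > 0 with A_w > 0 = 1.
Sanity: Σ A_w = 8 = 2^3 = 8 ✓.


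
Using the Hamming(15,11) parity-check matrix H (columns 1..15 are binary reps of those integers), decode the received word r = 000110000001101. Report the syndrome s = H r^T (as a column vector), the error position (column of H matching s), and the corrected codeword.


s = (1, 1, 1, 1)^T, error position = 15, corrected codeword c = 000110000001100

Compute s = H r^T mod 2 one row at a time:
  s_1 = 0 + 0 + 0 + 0 + 1 + 1 + 0 + 1 = 3 ≡ 1 (mod 2).
  s_2 = 1 + 1 + 0 + 0 + 1 + 1 + 0 + 1 = 5 ≡ 1 (mod 2).
  s_3 = 0 + 0 + 0 + 0 + 0 + 0 + 0 + 1 = 1 ≡ 1 (mod 2).
  s_4 = 0 + 0 + 1 + 0 + 0 + 0 + 1 + 1 = 3 ≡ 1 (mod 2).
s = (1, 1, 1, 1)^T — this equals column 15 of H (binary 1111), so error is at position 15.
Correct: flip bit 15 of r = 000110000001101 to get c = 000110000001100.


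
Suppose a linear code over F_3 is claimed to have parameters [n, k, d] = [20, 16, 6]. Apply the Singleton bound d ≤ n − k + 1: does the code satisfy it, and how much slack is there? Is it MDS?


Singleton RHS = n − k + 1 = 5, slack = -1, bound violated (no such code; not MDS).

Singleton bound: d ≤ n − k + 1.
Here n = 20, k = 16, so n − k + 1 = 5.
Given d = 6, check d ≤ 5: NO.
Slack = (n − k + 1) − d = -1.
The slack is negative: d = 6 exceeds n − k + 1 = 5 by 1, so the Singleton bound is violated and no linear [20, 16, 6]_3 code can exist. In particular it is not MDS (MDS requires d = n − k + 1 exactly).
Description: the claimed parameters are [20, 16, 6]_3; such a code would be impossible (violates the Singleton bound).


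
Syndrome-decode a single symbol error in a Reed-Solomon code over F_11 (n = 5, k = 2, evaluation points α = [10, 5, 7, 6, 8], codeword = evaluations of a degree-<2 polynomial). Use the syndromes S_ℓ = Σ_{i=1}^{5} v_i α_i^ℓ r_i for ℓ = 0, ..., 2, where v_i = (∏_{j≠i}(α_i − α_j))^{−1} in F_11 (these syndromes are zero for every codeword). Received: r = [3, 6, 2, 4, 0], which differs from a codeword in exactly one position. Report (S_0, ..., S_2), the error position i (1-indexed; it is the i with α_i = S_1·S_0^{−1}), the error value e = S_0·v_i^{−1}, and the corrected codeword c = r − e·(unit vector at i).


S = (4, 7, 4), error at position 1, error magnitude e = 7, c = [7, 6, 2, 4, 0].

Step 1: column multipliers v_i = (∏_{j≠i}(α_i − α_j))^{−1} mod 11.
  i = 1 (α = 10): (10−5)(10−7)(10−6)(10−8) = 5·3·4·2 = 120 ≡ 10, so v_1 = 10^{−1} = 10 (mod 11).
  i = 2 (α = 5): (5−10)(5−7)(5−6)(5−8) = (−5)·(−2)·(−1)·(−3) = 30 ≡ 8, so v_2 = 8^{−1} = 7 (mod 11).
  i = 3 (α = 7): (7−10)(7−5)(7−6)(7−8) = (−3)·2·1·(−1) = 6 ≡ 6, so v_3 = 6^{−1} = 2 (mod 11).
  i = 4 (α = 6): (6−10)(6−5)(6−7)(6−8) = (−4)·1·(−1)·(−2) = −8 ≡ 3, so v_4 = 3^{−1} = 4 (mod 11).
  i = 5 (α = 8): (8−10)(8−5)(8−7)(8−6) = (−2)·3·1·2 = −12 ≡ 10, so v_5 = 10^{−1} = 10 (mod 11).
  v = [10, 7, 2, 4, 10].
Step 2: syndromes of r = [3, 6, 2, 4, 0] (all sums mod 11).
  S_0 = Σ v_i r_i = 10·3 + 7·6 + 2·2 + 4·4 + 10·0 = 92 ≡ 4.
  S_1 = Σ v_i α_i r_i = 10·10·3 + 7·5·6 + 2·7·2 + 4·6·4 + 10·8·0 = 634 ≡ 7.
  α_i^2 mod 11 = [1, 3, 5, 3, 9].
  S_2 = Σ v_i α_i^2 r_i = 10·1·3 + 7·3·6 + 2·5·2 + 4·3·4 + 10·9·0 = 224 ≡ 4.
  S = (4, 7, 4) ≠ 0, so r is not a codeword (an error is present).
Step 3: locate the error. For a single error e at position i, S_ℓ = v_i·e·α_i^ℓ, so α_err = S_1/S_0.
  S_0^{−1} = 4^{−1} = 3 (mod 11), so α_err = 7·3 = 21 ≡ 10 = α_1. Error position i = 1.
  Consistency check: S_2/S_1 = 4·8 = 32 ≡ 10 = α_err ✓ (single-error assumption holds).
Step 4: error magnitude e = S_0/v_1 = S_0·∏_{j≠1}(α_1 − α_j) = 4·10 = 40 ≡ 7 (mod 11).
Step 5: correct position 1: c_1 = r_1 − e = 3 − 7 ≡ 7 (mod 11). Hence c = [7, 6, 2, 4, 0].
  Check: interpolating c through the α_i gives m(x) = 5 + 9·x (degree < 2) with m(α_i) = c_i for every i, so c is indeed a codeword.


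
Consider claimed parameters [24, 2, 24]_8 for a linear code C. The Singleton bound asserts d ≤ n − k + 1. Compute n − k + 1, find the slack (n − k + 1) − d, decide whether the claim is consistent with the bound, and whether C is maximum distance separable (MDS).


Singleton RHS = n − k + 1 = 23, slack = -1, bound violated (no such code; not MDS).

Singleton bound: d ≤ n − k + 1.
Here n = 24, k = 2, so n − k + 1 = 23.
Given d = 24, check d ≤ 23: NO.
Slack = (n − k + 1) − d = -1.
The slack is negative: d = 24 exceeds n − k + 1 = 23 by 1, so the Singleton bound is violated and no linear [24, 2, 24]_8 code can exist. In particular it is not MDS (MDS requires d = n − k + 1 exactly).
Description: the claimed parameters are [24, 2, 24]_8; such a code would be impossible (violates the Singleton bound).


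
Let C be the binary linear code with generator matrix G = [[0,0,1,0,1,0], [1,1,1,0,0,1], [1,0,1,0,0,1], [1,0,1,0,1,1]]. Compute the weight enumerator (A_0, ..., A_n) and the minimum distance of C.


Weight distribution: A_0 = 1, A_1 = 3, A_2 = 4, A_3 = 4, A_4 = 3, A_5 = 1. Minimum distance d = 1.

Enumerate all 2^4 = 16 messages m ∈ F_2^4.
For each, compute codeword c = mG in F_2^6, then tally its weight.
  m = 0000 → c = 000000, weight = 0.
  m = 1000 → c = 001010, weight = 2.
  m = 0100 → c = 111001, weight = 4.
  m = 1100 → c = 110011, weight = 4.
  m = 0010 → c = 101001, weight = 3.
  m = 1010 → c = 100011, weight = 3.
  m = 0110 → c = 010000, weight = 1.
  m = 1110 → c = 011010, weight = 3.
  m = 0001 → c = 101011, weight = 4.
  m = 1001 → c = 100001, weight = 2.
  m = 0101 → c = 010010, weight = 2.
  m = 1101 → c = 011000, weight = 2.
  m = 0011 → c = 000010, weight = 1.
  m = 1011 → c = 001000, weight = 1.
  m = 0111 → c = 111011, weight = 5.
  m = 1111 → c = 110001, weight = 3.
Tally weights:
  weight 0: 1 codewords.
  weight 1: 3 codewords.
  weight 2: 4 codewords.
  weight 3: 4 codewords.
  weight 4: 3 codewords.
  weight 5: 1 codewords.
Minimum distance d = smallest w > 0 with A_w > 0 = 1.
Sanity: Σ A_w = 16 = 2^4 = 16 ✓.


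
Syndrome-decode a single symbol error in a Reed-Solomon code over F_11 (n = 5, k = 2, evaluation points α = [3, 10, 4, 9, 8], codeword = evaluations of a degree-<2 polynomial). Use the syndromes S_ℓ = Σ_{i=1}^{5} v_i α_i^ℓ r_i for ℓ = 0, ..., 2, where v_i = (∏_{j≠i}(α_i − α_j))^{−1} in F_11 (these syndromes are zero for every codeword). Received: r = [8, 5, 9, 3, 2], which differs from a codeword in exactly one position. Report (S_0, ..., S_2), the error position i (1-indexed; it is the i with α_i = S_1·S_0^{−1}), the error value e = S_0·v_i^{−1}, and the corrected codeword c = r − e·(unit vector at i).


S = (8, 3, 8), error at position 2, error magnitude e = 1, c = [8, 4, 9, 3, 2].

Step 1: column multipliers v_i = (∏_{j≠i}(α_i − α_j))^{−1} mod 11.
  i = 1 (α = 3): (3−10)(3−4)(3−9)(3−8) = (−7)·(−1)·(−6)·(−5) = 210 ≡ 1, so v_1 = 1^{−1} = 1 (mod 11).
  i = 2 (α = 10): (10−3)(10−4)(10−9)(10−8) = 7·6·1·2 = 84 ≡ 7, so v_2 = 7^{−1} = 8 (mod 11).
  i = 3 (α = 4): (4−3)(4−10)(4−9)(4−8) = 1·(−6)·(−5)·(−4) = −120 ≡ 1, so v_3 = 1^{−1} = 1 (mod 11).
  i = 4 (α = 9): (9−3)(9−10)(9−4)(9−8) = 6·(−1)·5·1 = −30 ≡ 3, so v_4 = 3^{−1} = 4 (mod 11).
  i = 5 (α = 8): (8−3)(8−10)(8−4)(8−9) = 5·(−2)·4·(−1) = 40 ≡ 7, so v_5 = 7^{−1} = 8 (mod 11).
  v = [1, 8, 1, 4, 8].
Step 2: syndromes of r = [8, 5, 9, 3, 2] (all sums mod 11).
  S_0 = Σ v_i r_i = 1·8 + 8·5 + 1·9 + 4·3 + 8·2 = 85 ≡ 8.
  S_1 = Σ v_i α_i r_i = 1·3·8 + 8·10·5 + 1·4·9 + 4·9·3 + 8·8·2 = 696 ≡ 3.
  α_i^2 mod 11 = [9, 1, 5, 4, 9].
  S_2 = Σ v_i α_i^2 r_i = 1·9·8 + 8·1·5 + 1·5·9 + 4·4·3 + 8·9·2 = 349 ≡ 8.
  S = (8, 3, 8) ≠ 0, so r is not a codeword (an error is present).
Step 3: locate the error. For a single error e at position i, S_ℓ = v_i·e·α_i^ℓ, so α_err = S_1/S_0.
  S_0^{−1} = 8^{−1} = 7 (mod 11), so α_err = 3·7 = 21 ≡ 10 = α_2. Error position i = 2.
  Consistency check: S_2/S_1 = 8·4 = 32 ≡ 10 = α_err ✓ (single-error assumption holds).
Step 4: error magnitude e = S_0/v_2 = S_0·∏_{j≠2}(α_2 − α_j) = 8·7 = 56 ≡ 1 (mod 11).
Step 5: correct position 2: c_2 = r_2 − e = 5 − 1 ≡ 4 (mod 11). Hence c = [8, 4, 9, 3, 2].
  Check: interpolating c through the α_i gives m(x) = 5 + 1·x (degree < 2) with m(α_i) = c_i for every i, so c is indeed a codeword.


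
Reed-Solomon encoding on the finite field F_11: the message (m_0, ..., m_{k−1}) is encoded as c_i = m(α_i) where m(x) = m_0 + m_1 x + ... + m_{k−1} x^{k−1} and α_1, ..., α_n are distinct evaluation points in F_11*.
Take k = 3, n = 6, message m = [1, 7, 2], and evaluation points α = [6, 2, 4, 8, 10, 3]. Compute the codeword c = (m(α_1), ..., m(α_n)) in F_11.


c = [5, 1, 6, 9, 7, 7]

Message polynomial: m(x) = 1 + 7·x + 2·x^2 (mod 11).
For each evaluation point α_i, compute m(α_i) mod 11:
  α_1 = 6: Horner steps 2 → 8 → 5, so m(6) = 5.
  α_2 = 2: Horner steps 2 → 0 → 1, so m(2) = 1.
  α_3 = 4: Horner steps 2 → 4 → 6, so m(4) = 6.
  α_4 = 8: Horner steps 2 → 1 → 9, so m(8) = 9.
  α_5 = 10: Horner steps 2 → 5 → 7, so m(10) = 7.
  α_6 = 3: Horner steps 2 → 2 → 7, so m(3) = 7.
Codeword c = [5, 1, 6, 9, 7, 7] ∈ F_11^6.


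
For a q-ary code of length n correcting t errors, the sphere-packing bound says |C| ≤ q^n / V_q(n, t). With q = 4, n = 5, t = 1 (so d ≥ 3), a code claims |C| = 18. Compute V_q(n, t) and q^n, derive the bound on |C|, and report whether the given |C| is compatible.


V_q(n, t) = 16, q^n = 1024, Hamming bound = 64, |C| = 18 ≤ bound (satisfied).

Step 1: Compute V_q(n, t) = Σ_{j=0}^1 C(n, j) (q−1)^j.
  j = 0: C(5,0)·(3)^0 = 1·1 = 1.
  j = 1: C(5,1)·(3)^1 = 5·3 = 15.
  V_q(n, t) = 1 + 15 = 16.
Step 2: q^n = 4^5 = 1024.
Step 3: Hamming bound ⌊q^n / V_q(n,t)⌋ = ⌊1024/16⌋ = 64.
Step 4: Compare |C| = 18 to 64: satisfied.
The claimed |C| lies below the Hamming bound.


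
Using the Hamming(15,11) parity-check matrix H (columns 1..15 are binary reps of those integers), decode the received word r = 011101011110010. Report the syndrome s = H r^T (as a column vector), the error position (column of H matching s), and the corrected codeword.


s = (1, 1, 0, 1)^T, error position = 13, corrected codeword c = 011101011110110

Compute s = H r^T mod 2 one row at a time:
  s_1 = 1 + 1 + 1 + 1 + 0 + 0 + 1 + 0 = 5 ≡ 1 (mod 2).
  s_2 = 1 + 0 + 1 + 0 + 0 + 0 + 1 + 0 = 3 ≡ 1 (mod 2).
  s_3 = 1 + 1 + 1 + 0 + 1 + 1 + 1 + 0 = 6 ≡ 0 (mod 2).
  s_4 = 0 + 1 + 0 + 0 + 1 + 1 + 0 + 0 = 3 ≡ 1 (mod 2).
s = (1, 1, 0, 1)^T — this equals column 13 of H (binary 1101), so error is at position 13.
Correct: flip bit 13 of r = 011101011110010 to get c = 011101011110110.


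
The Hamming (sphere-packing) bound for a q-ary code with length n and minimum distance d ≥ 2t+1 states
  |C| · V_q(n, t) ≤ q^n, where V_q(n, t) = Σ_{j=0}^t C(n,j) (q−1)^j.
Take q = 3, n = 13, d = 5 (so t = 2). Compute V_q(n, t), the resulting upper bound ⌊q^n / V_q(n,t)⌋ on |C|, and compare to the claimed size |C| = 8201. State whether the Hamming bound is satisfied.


V_q(n, t) = 339, q^n = 1594323, Hamming bound = 4703, |C| = 8201 > bound (violated).

Step 1: Compute V_q(n, t) = Σ_{j=0}^2 C(n, j) (q−1)^j.
  j = 0: C(13,0)·(2)^0 = 1·1 = 1.
  j = 1: C(13,1)·(2)^1 = 13·2 = 26.
  j = 2: C(13,2)·(2)^2 = 78·4 = 312.
  V_q(n, t) = 1 + 26 + 312 = 339.
Step 2: q^n = 3^13 = 1594323.
Step 3: Hamming bound ⌊q^n / V_q(n,t)⌋ = ⌊1594323/339⌋ = 4703.
Step 4: Compare |C| = 8201 to 4703: violated.
The claimed |C| lies above the Hamming bound, so no 3-ary code of length 13 with d ≥ 5 can have 8201 codewords.


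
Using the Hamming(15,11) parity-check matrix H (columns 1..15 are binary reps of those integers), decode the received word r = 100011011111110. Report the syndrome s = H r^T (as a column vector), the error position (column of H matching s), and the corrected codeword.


s = (1, 1, 0, 1)^T, error position = 13, corrected codeword c = 100011011111010

Compute s = H r^T mod 2 one row at a time:
  s_1 = 1 + 1 + 1 + 1 + 1 + 1 + 1 + 0 = 7 ≡ 1 (mod 2).
  s_2 = 0 + 1 + 1 + 0 + 1 + 1 + 1 + 0 = 5 ≡ 1 (mod 2).
  s_3 = 0 + 0 + 1 + 0 + 1 + 1 + 1 + 0 = 4 ≡ 0 (mod 2).
  s_4 = 1 + 0 + 1 + 0 + 1 + 1 + 1 + 0 = 5 ≡ 1 (mod 2).
s = (1, 1, 0, 1)^T — this equals column 13 of H (binary 1101), so error is at position 13.
Correct: flip bit 13 of r = 100011011111110 to get c = 100011011111010.


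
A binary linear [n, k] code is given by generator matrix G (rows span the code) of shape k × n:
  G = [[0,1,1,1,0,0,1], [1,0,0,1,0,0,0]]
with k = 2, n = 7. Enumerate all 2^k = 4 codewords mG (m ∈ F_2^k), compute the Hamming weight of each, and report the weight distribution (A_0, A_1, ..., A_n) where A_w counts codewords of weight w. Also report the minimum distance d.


Weight distribution: A_0 = 1, A_2 = 1, A_4 = 2. Minimum distance d = 2.

Enumerate all 2^2 = 4 messages m ∈ F_2^2.
For each, compute codeword c = mG in F_2^7, then tally its weight.
  m = 00 → c = 0000000, weight = 0.
  m = 10 → c = 0111001, weight = 4.
  m = 01 → c = 1001000, weight = 2.
  m = 11 → c = 1110001, weight = 4.
Tally weights:
  weight 0: 1 codewords.
  weight 2: 1 codewords.
  weight 4: 2 codewords.
Minimum distance d = smallest w > 0 with A_w > 0 = 2.
Sanity: Σ A_w = 4 = 2^2 = 4 ✓.


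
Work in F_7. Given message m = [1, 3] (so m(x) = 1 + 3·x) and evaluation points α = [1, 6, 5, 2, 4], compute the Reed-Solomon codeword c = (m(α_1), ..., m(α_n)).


c = [4, 5, 2, 0, 6]

Message polynomial: m(x) = 1 + 3·x (mod 7).
For each evaluation point α_i, compute m(α_i) mod 7:
  α_1 = 1: Horner steps 3 → 4, so m(1) = 4.
  α_2 = 6: Horner steps 3 → 5, so m(6) = 5.
  α_3 = 5: Horner steps 3 → 2, so m(5) = 2.
  α_4 = 2: Horner steps 3 → 0, so m(2) = 0.
  α_5 = 4: Horner steps 3 → 6, so m(4) = 6.
Codeword c = [4, 5, 2, 0, 6] ∈ F_7^5.


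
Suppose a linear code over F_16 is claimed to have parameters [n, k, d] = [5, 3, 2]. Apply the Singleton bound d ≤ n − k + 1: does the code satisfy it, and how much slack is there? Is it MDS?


Singleton RHS = n − k + 1 = 3, slack = 1, bound satisfied, not MDS.

Singleton bound: d ≤ n − k + 1.
Here n = 5, k = 3, so n − k + 1 = 3.
Given d = 2, check d ≤ 3: YES.
Slack = (n − k + 1) − d = 1.
The code is NOT MDS (slack = 1 > 0).
Description: the claimed parameters are [5, 3, 2]_16; such a code would be non-MDS.


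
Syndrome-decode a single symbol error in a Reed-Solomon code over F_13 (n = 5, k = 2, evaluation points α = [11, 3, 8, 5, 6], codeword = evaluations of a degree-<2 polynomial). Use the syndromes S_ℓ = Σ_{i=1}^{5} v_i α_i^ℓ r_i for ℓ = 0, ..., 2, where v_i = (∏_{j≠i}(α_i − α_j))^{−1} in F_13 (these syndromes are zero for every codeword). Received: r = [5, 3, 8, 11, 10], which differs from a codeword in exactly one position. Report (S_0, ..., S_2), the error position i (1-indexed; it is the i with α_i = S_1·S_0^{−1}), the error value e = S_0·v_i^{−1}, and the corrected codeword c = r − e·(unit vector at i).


S = (7, 8, 11), error at position 2, error magnitude e = 3, c = [5, 0, 8, 11, 10].

Step 1: column multipliers v_i = (∏_{j≠i}(α_i − α_j))^{−1} mod 13.
  i = 1 (α = 11): (11−3)(11−8)(11−5)(11−6) = 8·3·6·5 = 720 ≡ 5, so v_1 = 5^{−1} = 8 (mod 13).
  i = 2 (α = 3): (3−11)(3−8)(3−5)(3−6) = (−8)·(−5)·(−2)·(−3) = 240 ≡ 6, so v_2 = 6^{−1} = 11 (mod 13).
  i = 3 (α = 8): (8−11)(8−3)(8−5)(8−6) = (−3)·5·3·2 = −90 ≡ 1, so v_3 = 1^{−1} = 1 (mod 13).
  i = 4 (α = 5): (5−11)(5−3)(5−8)(5−6) = (−6)·2·(−3)·(−1) = −36 ≡ 3, so v_4 = 3^{−1} = 9 (mod 13).
  i = 5 (α = 6): (6−11)(6−3)(6−8)(6−5) = (−5)·3·(−2)·1 = 30 ≡ 4, so v_5 = 4^{−1} = 10 (mod 13).
  v = [8, 11, 1, 9, 10].
Step 2: syndromes of r = [5, 3, 8, 11, 10] (all sums mod 13).
  S_0 = Σ v_i r_i = 8·5 + 11·3 + 1·8 + 9·11 + 10·10 = 280 ≡ 7.
  S_1 = Σ v_i α_i r_i = 8·11·5 + 11·3·3 + 1·8·8 + 9·5·11 + 10·6·10 = 1698 ≡ 8.
  α_i^2 mod 13 = [4, 9, 12, 12, 10].
  S_2 = Σ v_i α_i^2 r_i = 8·4·5 + 11·9·3 + 1·12·8 + 9·12·11 + 10·10·10 = 2741 ≡ 11.
  S = (7, 8, 11) ≠ 0, so r is not a codeword (an error is present).
Step 3: locate the error. For a single error e at position i, S_ℓ = v_i·e·α_i^ℓ, so α_err = S_1/S_0.
  S_0^{−1} = 7^{−1} = 2 (mod 13), so α_err = 8·2 = 16 ≡ 3 = α_2. Error position i = 2.
  Consistency check: S_2/S_1 = 11·5 = 55 ≡ 3 = α_err ✓ (single-error assumption holds).
Step 4: error magnitude e = S_0/v_2 = S_0·∏_{j≠2}(α_2 − α_j) = 7·6 = 42 ≡ 3 (mod 13).
Step 5: correct position 2: c_2 = r_2 − e = 3 − 3 ≡ 0 (mod 13). Hence c = [5, 0, 8, 11, 10].
  Check: interpolating c through the α_i gives m(x) = 3 + 12·x (degree < 2) with m(α_i) = c_i for every i, so c is indeed a codeword.


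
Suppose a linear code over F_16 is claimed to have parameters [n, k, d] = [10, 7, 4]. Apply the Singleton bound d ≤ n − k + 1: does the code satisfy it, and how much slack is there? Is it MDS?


Singleton RHS = n − k + 1 = 4, slack = 0, bound satisfied, MDS.

Singleton bound: d ≤ n − k + 1.
Here n = 10, k = 7, so n − k + 1 = 4.
Given d = 4, check d ≤ 4: YES.
Slack = (n − k + 1) − d = 0.
The code is MDS (slack = 0).
Description: the claimed parameters are [10, 7, 4]_16; such a code would be MDS (meets Singleton bound).


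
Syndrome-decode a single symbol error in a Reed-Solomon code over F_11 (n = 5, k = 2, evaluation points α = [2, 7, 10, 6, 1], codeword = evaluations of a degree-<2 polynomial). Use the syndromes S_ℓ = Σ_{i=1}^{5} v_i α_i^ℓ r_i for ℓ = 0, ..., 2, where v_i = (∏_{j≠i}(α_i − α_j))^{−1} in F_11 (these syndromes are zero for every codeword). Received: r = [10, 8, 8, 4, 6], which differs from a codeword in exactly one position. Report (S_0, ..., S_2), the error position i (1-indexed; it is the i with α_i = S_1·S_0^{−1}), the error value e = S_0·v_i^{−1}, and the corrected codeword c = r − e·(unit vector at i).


S = (9, 2, 9), error at position 3, error magnitude e = 10, c = [10, 8, 9, 4, 6].

Step 1: column multipliers v_i = (∏_{j≠i}(α_i − α_j))^{−1} mod 11.
  i = 1 (α = 2): (2−7)(2−10)(2−6)(2−1) = (−5)·(−8)·(−4)·1 = −160 ≡ 5, so v_1 = 5^{−1} = 9 (mod 11).
  i = 2 (α = 7): (7−2)(7−10)(7−6)(7−1) = 5·(−3)·1·6 = −90 ≡ 9, so v_2 = 9^{−1} = 5 (mod 11).
  i = 3 (α = 10): (10−2)(10−7)(10−6)(10−1) = 8·3·4·9 = 864 ≡ 6, so v_3 = 6^{−1} = 2 (mod 11).
  i = 4 (α = 6): (6−2)(6−7)(6−10)(6−1) = 4·(−1)·(−4)·5 = 80 ≡ 3, so v_4 = 3^{−1} = 4 (mod 11).
  i = 5 (α = 1): (1−2)(1−7)(1−10)(1−6) = (−1)·(−6)·(−9)·(−5) = 270 ≡ 6, so v_5 = 6^{−1} = 2 (mod 11).
  v = [9, 5, 2, 4, 2].
Step 2: syndromes of r = [10, 8, 8, 4, 6] (all sums mod 11).
  S_0 = Σ v_i r_i = 9·10 + 5·8 + 2·8 + 4·4 + 2·6 = 174 ≡ 9.
  S_1 = Σ v_i α_i r_i = 9·2·10 + 5·7·8 + 2·10·8 + 4·6·4 + 2·1·6 = 728 ≡ 2.
  α_i^2 mod 11 = [4, 5, 1, 3, 1].
  S_2 = Σ v_i α_i^2 r_i = 9·4·10 + 5·5·8 + 2·1·8 + 4·3·4 + 2·1·6 = 636 ≡ 9.
  S = (9, 2, 9) ≠ 0, so r is not a codeword (an error is present).
Step 3: locate the error. For a single error e at position i, S_ℓ = v_i·e·α_i^ℓ, so α_err = S_1/S_0.
  S_0^{−1} = 9^{−1} = 5 (mod 11), so α_err = 2·5 = 10 ≡ 10 = α_3. Error position i = 3.
  Consistency check: S_2/S_1 = 9·6 = 54 ≡ 10 = α_err ✓ (single-error assumption holds).
Step 4: error magnitude e = S_0/v_3 = S_0·∏_{j≠3}(α_3 − α_j) = 9·6 = 54 ≡ 10 (mod 11).
Step 5: correct position 3: c_3 = r_3 − e = 8 − 10 ≡ 9 (mod 11). Hence c = [10, 8, 9, 4, 6].
  Check: interpolating c through the α_i gives m(x) = 2 + 4·x (degree < 2) with m(α_i) = c_i for every i, so c is indeed a codeword.


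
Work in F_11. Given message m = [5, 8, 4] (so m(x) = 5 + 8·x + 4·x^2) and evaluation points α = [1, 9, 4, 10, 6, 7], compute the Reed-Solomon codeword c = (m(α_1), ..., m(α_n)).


c = [6, 5, 2, 1, 10, 4]

Message polynomial: m(x) = 5 + 8·x + 4·x^2 (mod 11).
For each evaluation point α_i, compute m(α_i) mod 11:
  α_1 = 1: Horner steps 4 → 1 → 6, so m(1) = 6.
  α_2 = 9: Horner steps 4 → 0 → 5, so m(9) = 5.
  α_3 = 4: Horner steps 4 → 2 → 2, so m(4) = 2.
  α_4 = 10: Horner steps 4 → 4 → 1, so m(10) = 1.
  α_5 = 6: Horner steps 4 → 10 → 10, so m(6) = 10.
  α_6 = 7: Horner steps 4 → 3 → 4, so m(7) = 4.
Codeword c = [6, 5, 2, 1, 10, 4] ∈ F_11^6.


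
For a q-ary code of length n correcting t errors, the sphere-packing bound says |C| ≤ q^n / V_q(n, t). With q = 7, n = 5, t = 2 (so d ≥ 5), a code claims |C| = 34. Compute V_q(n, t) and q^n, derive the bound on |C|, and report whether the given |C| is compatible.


V_q(n, t) = 391, q^n = 16807, Hamming bound = 42, |C| = 34 ≤ bound (satisfied).

Step 1: Compute V_q(n, t) = Σ_{j=0}^2 C(n, j) (q−1)^j.
  j = 0: C(5,0)·(6)^0 = 1·1 = 1.
  j = 1: C(5,1)·(6)^1 = 5·6 = 30.
  j = 2: C(5,2)·(6)^2 = 10·36 = 360.
  V_q(n, t) = 1 + 30 + 360 = 391.
Step 2: q^n = 7^5 = 16807.
Step 3: Hamming bound ⌊q^n / V_q(n,t)⌋ = ⌊16807/391⌋ = 42.
Step 4: Compare |C| = 34 to 42: satisfied.
The claimed |C| lies below the Hamming bound.


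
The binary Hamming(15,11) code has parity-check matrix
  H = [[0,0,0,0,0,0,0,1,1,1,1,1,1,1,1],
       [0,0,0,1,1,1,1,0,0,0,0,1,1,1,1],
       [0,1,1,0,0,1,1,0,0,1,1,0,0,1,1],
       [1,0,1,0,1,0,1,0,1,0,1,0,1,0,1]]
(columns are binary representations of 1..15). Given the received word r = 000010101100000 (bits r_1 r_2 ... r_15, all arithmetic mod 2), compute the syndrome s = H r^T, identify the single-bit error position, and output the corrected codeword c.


s = (0, 0, 0, 1)^T, error position = 1, corrected codeword c = 100010101100000

Compute s = H r^T mod 2 one row at a time:
  s_1 = 0 + 1 + 1 + 0 + 0 + 0 + 0 + 0 = 2 ≡ 0 (mod 2).
  s_2 = 0 + 1 + 0 + 1 + 0 + 0 + 0 + 0 = 2 ≡ 0 (mod 2).
  s_3 = 0 + 0 + 0 + 1 + 1 + 0 + 0 + 0 = 2 ≡ 0 (mod 2).
  s_4 = 0 + 0 + 1 + 1 + 1 + 0 + 0 + 0 = 3 ≡ 1 (mod 2).
s = (0, 0, 0, 1)^T — this equals column 1 of H (binary 0001), so error is at position 1.
Correct: flip bit 1 of r = 000010101100000 to get c = 100010101100000.


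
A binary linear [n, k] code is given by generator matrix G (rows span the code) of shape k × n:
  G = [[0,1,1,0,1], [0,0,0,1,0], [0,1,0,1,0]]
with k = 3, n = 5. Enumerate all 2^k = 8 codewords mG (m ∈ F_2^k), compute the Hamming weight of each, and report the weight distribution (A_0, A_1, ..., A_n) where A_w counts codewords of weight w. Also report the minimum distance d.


Weight distribution: A_0 = 1, A_1 = 2, A_2 = 2, A_3 = 2, A_4 = 1. Minimum distance d = 1.

Enumerate all 2^3 = 8 messages m ∈ F_2^3.
For each, compute codeword c = mG in F_2^5, then tally its weight.
  m = 000 → c = 00000, weight = 0.
  m = 100 → c = 01101, weight = 3.
  m = 010 → c = 00010, weight = 1.
  m = 110 → c = 01111, weight = 4.
  m = 001 → c = 01010, weight = 2.
  m = 101 → c = 00111, weight = 3.
  m = 011 → c = 01000, weight = 1.
  m = 111 → c = 00101, weight = 2.
Tally weights:
  weight 0: 1 codewords.
  weight 1: 2 codewords.
  weight 2: 2 codewords.
  weight 3: 2 codewords.
  weight 4: 1 codewords.
Minimum distance d = smallest w > 0 with A_w > 0 = 1.
Sanity: Σ A_w = 8 = 2^3 = 8 ✓.


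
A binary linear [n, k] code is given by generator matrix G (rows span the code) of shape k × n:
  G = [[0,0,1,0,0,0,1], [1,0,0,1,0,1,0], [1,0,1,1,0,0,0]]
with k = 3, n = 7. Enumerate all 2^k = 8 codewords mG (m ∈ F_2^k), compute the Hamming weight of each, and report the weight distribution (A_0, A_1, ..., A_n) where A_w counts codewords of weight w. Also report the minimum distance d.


Weight distribution: A_0 = 1, A_2 = 3, A_3 = 3, A_5 = 1. Minimum distance d = 2.

Enumerate all 2^3 = 8 messages m ∈ F_2^3.
For each, compute codeword c = mG in F_2^7, then tally its weight.
  m = 000 → c = 0000000, weight = 0.
  m = 100 → c = 0010001, weight = 2.
  m = 010 → c = 1001010, weight = 3.
  m = 110 → c = 1011011, weight = 5.
  m = 001 → c = 1011000, weight = 3.
  m = 101 → c = 1001001, weight = 3.
  m = 011 → c = 0010010, weight = 2.
  m = 111 → c = 0000011, weight = 2.
Tally weights:
  weight 0: 1 codewords.
  weight 2: 3 codewords.
  weight 3: 3 codewords.
  weight 5: 1 codewords.
Minimum distance d = smallest w > 0 with A_w > 0 = 2.
Sanity: Σ A_w = 8 = 2^3 = 8 ✓.


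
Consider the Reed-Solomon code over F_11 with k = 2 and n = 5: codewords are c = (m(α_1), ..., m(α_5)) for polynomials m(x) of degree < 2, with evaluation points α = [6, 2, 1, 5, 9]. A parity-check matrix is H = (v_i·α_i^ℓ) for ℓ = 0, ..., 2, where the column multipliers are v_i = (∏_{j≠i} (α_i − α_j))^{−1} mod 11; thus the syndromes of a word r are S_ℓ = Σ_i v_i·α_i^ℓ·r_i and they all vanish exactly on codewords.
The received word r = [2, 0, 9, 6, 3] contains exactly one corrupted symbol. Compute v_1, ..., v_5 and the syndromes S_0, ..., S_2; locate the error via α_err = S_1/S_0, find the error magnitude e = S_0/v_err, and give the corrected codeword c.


S = (10, 5, 8), error at position 1, error magnitude e = 5, c = [8, 0, 9, 6, 3].

Step 1: column multipliers v_i = (∏_{j≠i}(α_i − α_j))^{−1} mod 11.
  i = 1 (α = 6): (6−2)(6−1)(6−5)(6−9) = 4·5·1·(−3) = −60 ≡ 6, so v_1 = 6^{−1} = 2 (mod 11).
  i = 2 (α = 2): (2−6)(2−1)(2−5)(2−9) = (−4)·1·(−3)·(−7) = −84 ≡ 4, so v_2 = 4^{−1} = 3 (mod 11).
  i = 3 (α = 1): (1−6)(1−2)(1−5)(1−9) = (−5)·(−1)·(−4)·(−8) = 160 ≡ 6, so v_3 = 6^{−1} = 2 (mod 11).
  i = 4 (α = 5): (5−6)(5−2)(5−1)(5−9) = (−1)·3·4·(−4) = 48 ≡ 4, so v_4 = 4^{−1} = 3 (mod 11).
  i = 5 (α = 9): (9−6)(9−2)(9−1)(9−5) = 3·7·8·4 = 672 ≡ 1, so v_5 = 1^{−1} = 1 (mod 11).
  v = [2, 3, 2, 3, 1].
Step 2: syndromes of r = [2, 0, 9, 6, 3] (all sums mod 11).
  S_0 = Σ v_i r_i = 2·2 + 3·0 + 2·9 + 3·6 + 1·3 = 43 ≡ 10.
  S_1 = Σ v_i α_i r_i = 2·6·2 + 3·2·0 + 2·1·9 + 3·5·6 + 1·9·3 = 159 ≡ 5.
  α_i^2 mod 11 = [3, 4, 1, 3, 4].
  S_2 = Σ v_i α_i^2 r_i = 2·3·2 + 3·4·0 + 2·1·9 + 3·3·6 + 1·4·3 = 96 ≡ 8.
  S = (10, 5, 8) ≠ 0, so r is not a codeword (an error is present).
Step 3: locate the error. For a single error e at position i, S_ℓ = v_i·e·α_i^ℓ, so α_err = S_1/S_0.
  S_0^{−1} = 10^{−1} = 10 (mod 11), so α_err = 5·10 = 50 ≡ 6 = α_1. Error position i = 1.
  Consistency check: S_2/S_1 = 8·9 = 72 ≡ 6 = α_err ✓ (single-error assumption holds).
Step 4: error magnitude e = S_0/v_1 = S_0·∏_{j≠1}(α_1 − α_j) = 10·6 = 60 ≡ 5 (mod 11).
Step 5: correct position 1: c_1 = r_1 − e = 2 − 5 ≡ 8 (mod 11). Hence c = [8, 0, 9, 6, 3].
  Check: interpolating c through the α_i gives m(x) = 7 + 2·x (degree < 2) with m(α_i) = c_i for every i, so c is indeed a codeword.


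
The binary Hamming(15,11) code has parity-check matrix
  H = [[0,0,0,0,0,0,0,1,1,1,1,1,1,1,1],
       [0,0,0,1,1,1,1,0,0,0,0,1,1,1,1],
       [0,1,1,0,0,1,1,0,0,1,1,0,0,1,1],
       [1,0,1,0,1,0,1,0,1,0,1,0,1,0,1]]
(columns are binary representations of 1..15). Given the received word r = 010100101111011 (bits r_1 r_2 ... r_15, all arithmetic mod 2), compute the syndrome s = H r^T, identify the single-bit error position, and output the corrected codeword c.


s = (0, 1, 0, 0)^T, error position = 4, corrected codeword c = 010000101111011

Compute s = H r^T mod 2 one row at a time:
  s_1 = 0 + 1 + 1 + 1 + 1 + 0 + 1 + 1 = 6 ≡ 0 (mod 2).
  s_2 = 1 + 0 + 0 + 1 + 1 + 0 + 1 + 1 = 5 ≡ 1 (mod 2).
  s_3 = 1 + 0 + 0 + 1 + 1 + 1 + 1 + 1 = 6 ≡ 0 (mod 2).
  s_4 = 0 + 0 + 0 + 1 + 1 + 1 + 0 + 1 = 4 ≡ 0 (mod 2).
s = (0, 1, 0, 0)^T — this equals column 4 of H (binary 0100), so error is at position 4.
Correct: flip bit 4 of r = 010100101111011 to get c = 010000101111011.


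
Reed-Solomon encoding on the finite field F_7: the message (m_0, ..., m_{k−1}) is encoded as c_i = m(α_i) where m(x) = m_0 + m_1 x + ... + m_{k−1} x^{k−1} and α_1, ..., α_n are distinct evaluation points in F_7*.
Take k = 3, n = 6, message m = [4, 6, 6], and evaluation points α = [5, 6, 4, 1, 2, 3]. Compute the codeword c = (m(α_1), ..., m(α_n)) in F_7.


c = [2, 4, 5, 2, 5, 6]

Message polynomial: m(x) = 4 + 6·x + 6·x^2 (mod 7).
For each evaluation point α_i, compute m(α_i) mod 7:
  α_1 = 5: Horner steps 6 → 1 → 2, so m(5) = 2.
  α_2 = 6: Horner steps 6 → 0 → 4, so m(6) = 4.
  α_3 = 4: Horner steps 6 → 2 → 5, so m(4) = 5.
  α_4 = 1: Horner steps 6 → 5 → 2, so m(1) = 2.
  α_5 = 2: Horner steps 6 → 4 → 5, so m(2) = 5.
  α_6 = 3: Horner steps 6 → 3 → 6, so m(3) = 6.
Codeword c = [2, 4, 5, 2, 5, 6] ∈ F_7^6.


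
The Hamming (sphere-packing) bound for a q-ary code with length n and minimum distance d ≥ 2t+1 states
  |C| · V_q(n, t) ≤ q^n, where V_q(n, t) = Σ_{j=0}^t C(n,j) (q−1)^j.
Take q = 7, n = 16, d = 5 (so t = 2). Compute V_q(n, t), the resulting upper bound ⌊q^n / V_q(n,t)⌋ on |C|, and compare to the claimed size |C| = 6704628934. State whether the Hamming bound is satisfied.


V_q(n, t) = 4417, q^n = 33232930569601, Hamming bound = 7523869270, |C| = 6704628934 ≤ bound (satisfied).

Step 1: Compute V_q(n, t) = Σ_{j=0}^2 C(n, j) (q−1)^j.
  j = 0: C(16,0)·(6)^0 = 1·1 = 1.
  j = 1: C(16,1)·(6)^1 = 16·6 = 96.
  j = 2: C(16,2)·(6)^2 = 120·36 = 4320.
  V_q(n, t) = 1 + 96 + 4320 = 4417.
Step 2: q^n = 7^16 = 33232930569601.
Step 3: Hamming bound ⌊q^n / V_q(n,t)⌋ = ⌊33232930569601/4417⌋ = 7523869270.
Step 4: Compare |C| = 6704628934 to 7523869270: satisfied.
The claimed |C| lies below the Hamming bound.


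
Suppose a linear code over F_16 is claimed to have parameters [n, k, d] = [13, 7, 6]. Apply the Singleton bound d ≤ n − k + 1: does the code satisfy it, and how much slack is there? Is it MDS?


Singleton RHS = n − k + 1 = 7, slack = 1, bound satisfied, not MDS.

Singleton bound: d ≤ n − k + 1.
Here n = 13, k = 7, so n − k + 1 = 7.
Given d = 6, check d ≤ 7: YES.
Slack = (n − k + 1) − d = 1.
The code is NOT MDS (slack = 1 > 0).
Description: the claimed parameters are [13, 7, 6]_16; such a code would be non-MDS.


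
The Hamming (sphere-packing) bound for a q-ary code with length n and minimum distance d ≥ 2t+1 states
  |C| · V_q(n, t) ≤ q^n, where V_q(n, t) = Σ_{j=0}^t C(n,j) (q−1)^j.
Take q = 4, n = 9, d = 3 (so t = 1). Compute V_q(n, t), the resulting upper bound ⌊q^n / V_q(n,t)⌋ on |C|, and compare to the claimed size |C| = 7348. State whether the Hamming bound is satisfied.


V_q(n, t) = 28, q^n = 262144, Hamming bound = 9362, |C| = 7348 ≤ bound (satisfied).

Step 1: Compute V_q(n, t) = Σ_{j=0}^1 C(n, j) (q−1)^j.
  j = 0: C(9,0)·(3)^0 = 1·1 = 1.
  j = 1: C(9,1)·(3)^1 = 9·3 = 27.
  V_q(n, t) = 1 + 27 = 28.
Step 2: q^n = 4^9 = 262144.
Step 3: Hamming bound ⌊q^n / V_q(n,t)⌋ = ⌊262144/28⌋ = 9362.
Step 4: Compare |C| = 7348 to 9362: satisfied.
The claimed |C| lies below the Hamming bound.


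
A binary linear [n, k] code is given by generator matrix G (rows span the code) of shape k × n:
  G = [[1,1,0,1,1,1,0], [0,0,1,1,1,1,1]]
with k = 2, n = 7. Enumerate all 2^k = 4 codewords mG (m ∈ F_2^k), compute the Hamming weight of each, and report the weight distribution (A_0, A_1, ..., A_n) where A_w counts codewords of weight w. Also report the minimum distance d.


Weight distribution: A_0 = 1, A_4 = 1, A_5 = 2. Minimum distance d = 4.

Enumerate all 2^2 = 4 messages m ∈ F_2^2.
For each, compute codeword c = mG in F_2^7, then tally its weight.
  m = 00 → c = 0000000, weight = 0.
  m = 10 → c = 1101110, weight = 5.
  m = 01 → c = 0011111, weight = 5.
  m = 11 → c = 1110001, weight = 4.
Tally weights:
  weight 0: 1 codewords.
  weight 4: 1 codewords.
  weight 5: 2 codewords.
Minimum distance d = smallest w > 0 with A_w > 0 = 4.
Sanity: Σ A_w = 4 = 2^2 = 4 ✓.


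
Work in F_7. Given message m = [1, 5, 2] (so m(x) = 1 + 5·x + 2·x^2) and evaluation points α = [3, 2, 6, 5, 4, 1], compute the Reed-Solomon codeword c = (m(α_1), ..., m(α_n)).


c = [6, 5, 5, 6, 4, 1]

Message polynomial: m(x) = 1 + 5·x + 2·x^2 (mod 7).
For each evaluation point α_i, compute m(α_i) mod 7:
  α_1 = 3: Horner steps 2 → 4 → 6, so m(3) = 6.
  α_2 = 2: Horner steps 2 → 2 → 5, so m(2) = 5.
  α_3 = 6: Horner steps 2 → 3 → 5, so m(6) = 5.
  α_4 = 5: Horner steps 2 → 1 → 6, so m(5) = 6.
  α_5 = 4: Horner steps 2 → 6 → 4, so m(4) = 4.
  α_6 = 1: Horner steps 2 → 0 → 1, so m(1) = 1.
Codeword c = [6, 5, 5, 6, 4, 1] ∈ F_7^6.


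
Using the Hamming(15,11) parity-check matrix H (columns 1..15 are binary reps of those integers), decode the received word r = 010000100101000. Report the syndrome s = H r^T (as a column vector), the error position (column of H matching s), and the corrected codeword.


s = (0, 0, 1, 1)^T, error position = 3, corrected codeword c = 011000100101000

Compute s = H r^T mod 2 one row at a time:
  s_1 = 0 + 0 + 1 + 0 + 1 + 0 + 0 + 0 = 2 ≡ 0 (mod 2).
  s_2 = 0 + 0 + 0 + 1 + 1 + 0 + 0 + 0 = 2 ≡ 0 (mod 2).
  s_3 = 1 + 0 + 0 + 1 + 1 + 0 + 0 + 0 = 3 ≡ 1 (mod 2).
  s_4 = 0 + 0 + 0 + 1 + 0 + 0 + 0 + 0 = 1 ≡ 1 (mod 2).
s = (0, 0, 1, 1)^T — this equals column 3 of H (binary 0011), so error is at position 3.
Correct: flip bit 3 of r = 010000100101000 to get c = 011000100101000.


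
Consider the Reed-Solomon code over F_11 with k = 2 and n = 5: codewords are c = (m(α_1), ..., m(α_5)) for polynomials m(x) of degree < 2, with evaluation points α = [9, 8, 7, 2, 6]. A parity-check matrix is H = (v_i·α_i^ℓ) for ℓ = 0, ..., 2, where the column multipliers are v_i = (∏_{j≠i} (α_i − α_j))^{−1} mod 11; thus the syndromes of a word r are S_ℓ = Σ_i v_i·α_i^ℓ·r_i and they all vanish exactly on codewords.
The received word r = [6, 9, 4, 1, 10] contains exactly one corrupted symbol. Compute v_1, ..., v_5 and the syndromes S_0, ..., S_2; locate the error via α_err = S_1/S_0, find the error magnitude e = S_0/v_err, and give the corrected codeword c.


S = (4, 3, 5), error at position 1, error magnitude e = 3, c = [3, 9, 4, 1, 10].

Step 1: column multipliers v_i = (∏_{j≠i}(α_i − α_j))^{−1} mod 11.
  i = 1 (α = 9): (9−8)(9−7)(9−2)(9−6) = 1·2·7·3 = 42 ≡ 9, so v_1 = 9^{−1} = 5 (mod 11).
  i = 2 (α = 8): (8−9)(8−7)(8−2)(8−6) = (−1)·1·6·2 = −12 ≡ 10, so v_2 = 10^{−1} = 10 (mod 11).
  i = 3 (α = 7): (7−9)(7−8)(7−2)(7−6) = (−2)·(−1)·5·1 = 10 ≡ 10, so v_3 = 10^{−1} = 10 (mod 11).
  i = 4 (α = 2): (2−9)(2−8)(2−7)(2−6) = (−7)·(−6)·(−5)·(−4) = 840 ≡ 4, so v_4 = 4^{−1} = 3 (mod 11).
  i = 5 (α = 6): (6−9)(6−8)(6−7)(6−2) = (−3)·(−2)·(−1)·4 = −24 ≡ 9, so v_5 = 9^{−1} = 5 (mod 11).
  v = [5, 10, 10, 3, 5].
Step 2: syndromes of r = [6, 9, 4, 1, 10] (all sums mod 11).
  S_0 = Σ v_i r_i = 5·6 + 10·9 + 10·4 + 3·1 + 5·10 = 213 ≡ 4.
  S_1 = Σ v_i α_i r_i = 5·9·6 + 10·8·9 + 10·7·4 + 3·2·1 + 5·6·10 = 1576 ≡ 3.
  α_i^2 mod 11 = [4, 9, 5, 4, 3].
  S_2 = Σ v_i α_i^2 r_i = 5·4·6 + 10·9·9 + 10·5·4 + 3·4·1 + 5·3·10 = 1292 ≡ 5.
  S = (4, 3, 5) ≠ 0, so r is not a codeword (an error is present).
Step 3: locate the error. For a single error e at position i, S_ℓ = v_i·e·α_i^ℓ, so α_err = S_1/S_0.
  S_0^{−1} = 4^{−1} = 3 (mod 11), so α_err = 3·3 = 9 ≡ 9 = α_1. Error position i = 1.
  Consistency check: S_2/S_1 = 5·4 = 20 ≡ 9 = α_err ✓ (single-error assumption holds).
Step 4: error magnitude e = S_0/v_1 = S_0·∏_{j≠1}(α_1 − α_j) = 4·9 = 36 ≡ 3 (mod 11).
Step 5: correct position 1: c_1 = r_1 − e = 6 − 3 ≡ 3 (mod 11). Hence c = [3, 9, 4, 1, 10].
  Check: interpolating c through the α_i gives m(x) = 2 + 5·x (degree < 2) with m(α_i) = c_i for every i, so c is indeed a codeword.
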